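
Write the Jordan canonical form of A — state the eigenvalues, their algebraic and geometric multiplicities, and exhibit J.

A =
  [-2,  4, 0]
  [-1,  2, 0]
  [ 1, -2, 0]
J_2(0) ⊕ J_1(0)

The characteristic polynomial is
  det(x·I − A) = x^3

Eigenvalues and multiplicities (the geometric multiplicity of λ is n − rank(A − λI), which equals the number of Jordan blocks for λ):
  λ = 0: algebraic multiplicity = 3, geometric multiplicity = 2

Determining the block sizes for each eigenvalue:
  λ = 0: 2 blocks summing to 3 forces exactly one block of size 2 and the rest size 1 → block sizes [2, 1]

Assembling the blocks gives a Jordan form
J =
  [0, 1, 0]
  [0, 0, 0]
  [0, 0, 0]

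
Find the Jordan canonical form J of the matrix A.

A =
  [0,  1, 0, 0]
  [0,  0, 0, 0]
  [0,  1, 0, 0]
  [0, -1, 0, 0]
J_2(0) ⊕ J_1(0) ⊕ J_1(0)

The characteristic polynomial is
  det(x·I − A) = x^4

Eigenvalues and multiplicities (the geometric multiplicity of λ is n − rank(A − λI), which equals the number of Jordan blocks for λ):
  λ = 0: algebraic multiplicity = 4, geometric multiplicity = 3

Determining the block sizes for each eigenvalue:
  λ = 0: 3 blocks summing to 4 forces exactly one block of size 2 and the rest size 1 → block sizes [2, 1, 1]

Assembling the blocks gives a Jordan form
J =
  [0, 1, 0, 0]
  [0, 0, 0, 0]
  [0, 0, 0, 0]
  [0, 0, 0, 0]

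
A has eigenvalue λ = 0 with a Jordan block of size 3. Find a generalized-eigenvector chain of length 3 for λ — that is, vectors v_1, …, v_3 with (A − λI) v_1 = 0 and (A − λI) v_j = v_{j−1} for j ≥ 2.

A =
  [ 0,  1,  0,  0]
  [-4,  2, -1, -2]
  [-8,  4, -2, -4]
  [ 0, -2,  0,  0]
A Jordan chain for λ = 0 of length 3:
v_1 = (-4, 0, 0, 8)ᵀ
v_2 = (0, -4, -8, 0)ᵀ
v_3 = (1, 0, 0, 0)ᵀ

Let N = A − (0)·I. We want v_3 with N^3 v_3 = 0 but N^2 v_3 ≠ 0; then v_{j-1} := N · v_j for j = 3, …, 2.

Pick v_3 = (1, 0, 0, 0)ᵀ.
Then v_2 = N · v_3 = (0, -4, -8, 0)ᵀ.
Then v_1 = N · v_2 = (-4, 0, 0, 8)ᵀ.

Sanity check: (A − (0)·I) v_1 = (0, 0, 0, 0)ᵀ = 0. ✓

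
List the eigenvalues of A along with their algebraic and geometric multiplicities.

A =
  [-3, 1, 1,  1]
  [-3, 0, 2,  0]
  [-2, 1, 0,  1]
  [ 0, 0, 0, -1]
λ = -1: alg = 4, geom = 2

Step 1 — factor the characteristic polynomial to read off the algebraic multiplicities:
  χ_A(x) = (x + 1)^4

Step 2 — compute geometric multiplicities via the rank-nullity identity g(λ) = n − rank(A − λI):
  rank(A − (-1)·I) = 2, so dim ker(A − (-1)·I) = n − 2 = 2

Summary:
  λ = -1: algebraic multiplicity = 4, geometric multiplicity = 2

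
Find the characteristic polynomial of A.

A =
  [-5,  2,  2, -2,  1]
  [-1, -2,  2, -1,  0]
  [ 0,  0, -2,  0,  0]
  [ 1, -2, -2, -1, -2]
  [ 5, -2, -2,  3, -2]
x^5 + 12*x^4 + 56*x^3 + 128*x^2 + 144*x + 64

Expanding det(x·I − A) (e.g. by cofactor expansion or by noting that A is similar to its Jordan form J, which has the same characteristic polynomial as A) gives
  χ_A(x) = x^5 + 12*x^4 + 56*x^3 + 128*x^2 + 144*x + 64
which factors as (x + 2)^4*(x + 4). The eigenvalues (with algebraic multiplicities) are λ = -4 with multiplicity 1, λ = -2 with multiplicity 4.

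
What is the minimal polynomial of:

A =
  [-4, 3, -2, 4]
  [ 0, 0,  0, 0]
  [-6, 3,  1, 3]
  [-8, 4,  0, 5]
x^4 - 2*x^3 + x^2

The characteristic polynomial is χ_A(x) = x^2*(x - 1)^2, so the eigenvalues are known. The minimal polynomial is
  m_A(x) = Π_λ (x − λ)^{k_λ}
where k_λ is the size of the *largest* Jordan block for λ (equivalently, the smallest k with (A − λI)^k v = 0 for every generalised eigenvector v of λ).

  λ = 0: largest Jordan block has size 2, contributing (x − 0)^2
  λ = 1: largest Jordan block has size 2, contributing (x − 1)^2

So m_A(x) = x^2*(x - 1)^2 = x^4 - 2*x^3 + x^2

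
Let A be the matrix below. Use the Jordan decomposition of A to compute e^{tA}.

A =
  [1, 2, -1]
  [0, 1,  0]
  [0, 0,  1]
e^{tA} =
  [exp(t), 2*t*exp(t), -t*exp(t)]
  [0, exp(t), 0]
  [0, 0, exp(t)]

Strategy: write A = P · J · P⁻¹ where J is a Jordan canonical form, so e^{tA} = P · e^{tJ} · P⁻¹, and e^{tJ} can be computed block-by-block.

A has Jordan form
J =
  [1, 1, 0]
  [0, 1, 0]
  [0, 0, 1]
(up to reordering of blocks).

Per-block formulas:
  For a 2×2 Jordan block J_2(1): exp(t · J_2(1)) = e^(1t)·(I + t·N), where N is the 2×2 nilpotent shift.
  For a 1×1 block at λ = 1: exp(t · [1]) = [e^(1t)].

After assembling e^{tJ} and conjugating by P, we get:

e^{tA} =
  [exp(t), 2*t*exp(t), -t*exp(t)]
  [0, exp(t), 0]
  [0, 0, exp(t)]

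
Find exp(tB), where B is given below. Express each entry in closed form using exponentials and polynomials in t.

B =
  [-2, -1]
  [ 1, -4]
e^{tB} =
  [t*exp(-3*t) + exp(-3*t), -t*exp(-3*t)]
  [t*exp(-3*t), -t*exp(-3*t) + exp(-3*t)]

Strategy: write B = P · J · P⁻¹ where J is a Jordan canonical form, so e^{tB} = P · e^{tJ} · P⁻¹, and e^{tJ} can be computed block-by-block.

B has Jordan form
J =
  [-3,  1]
  [ 0, -3]
(up to reordering of blocks).

Per-block formulas:
  For a 2×2 Jordan block J_2(-3): exp(t · J_2(-3)) = e^(-3t)·(I + t·N), where N is the 2×2 nilpotent shift.

After assembling e^{tJ} and conjugating by P, we get:

e^{tB} =
  [t*exp(-3*t) + exp(-3*t), -t*exp(-3*t)]
  [t*exp(-3*t), -t*exp(-3*t) + exp(-3*t)]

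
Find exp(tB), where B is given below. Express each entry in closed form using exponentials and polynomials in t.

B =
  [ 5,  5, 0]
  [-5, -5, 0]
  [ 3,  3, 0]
e^{tB} =
  [5*t + 1, 5*t, 0]
  [-5*t, 1 - 5*t, 0]
  [3*t, 3*t, 1]

Strategy: write B = P · J · P⁻¹ where J is a Jordan canonical form, so e^{tB} = P · e^{tJ} · P⁻¹, and e^{tJ} can be computed block-by-block.

B has Jordan form
J =
  [0, 1, 0]
  [0, 0, 0]
  [0, 0, 0]
(up to reordering of blocks).

Per-block formulas:
  For a 2×2 Jordan block J_2(0): exp(t · J_2(0)) = e^(0t)·(I + t·N), where N is the 2×2 nilpotent shift.
  For a 1×1 block at λ = 0: exp(t · [0]) = [e^(0t)].

After assembling e^{tJ} and conjugating by P, we get:

e^{tB} =
  [5*t + 1, 5*t, 0]
  [-5*t, 1 - 5*t, 0]
  [3*t, 3*t, 1]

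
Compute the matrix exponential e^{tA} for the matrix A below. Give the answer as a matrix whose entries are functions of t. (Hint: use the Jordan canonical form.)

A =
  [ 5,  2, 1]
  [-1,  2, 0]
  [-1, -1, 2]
e^{tA} =
  [t^2*exp(3*t)/2 + 2*t*exp(3*t) + exp(3*t), t^2*exp(3*t)/2 + 2*t*exp(3*t), t^2*exp(3*t)/2 + t*exp(3*t)]
  [-t^2*exp(3*t)/2 - t*exp(3*t), -t^2*exp(3*t)/2 - t*exp(3*t) + exp(3*t), -t^2*exp(3*t)/2]
  [-t*exp(3*t), -t*exp(3*t), -t*exp(3*t) + exp(3*t)]

Strategy: write A = P · J · P⁻¹ where J is a Jordan canonical form, so e^{tA} = P · e^{tJ} · P⁻¹, and e^{tJ} can be computed block-by-block.

A has Jordan form
J =
  [3, 1, 0]
  [0, 3, 1]
  [0, 0, 3]
(up to reordering of blocks).

Per-block formulas:
  For a 3×3 Jordan block J_3(3): exp(t · J_3(3)) = e^(3t)·(I + t·N + (t^2/2)·N^2), where N is the 3×3 nilpotent shift.

After assembling e^{tJ} and conjugating by P, we get:

e^{tA} =
  [t^2*exp(3*t)/2 + 2*t*exp(3*t) + exp(3*t), t^2*exp(3*t)/2 + 2*t*exp(3*t), t^2*exp(3*t)/2 + t*exp(3*t)]
  [-t^2*exp(3*t)/2 - t*exp(3*t), -t^2*exp(3*t)/2 - t*exp(3*t) + exp(3*t), -t^2*exp(3*t)/2]
  [-t*exp(3*t), -t*exp(3*t), -t*exp(3*t) + exp(3*t)]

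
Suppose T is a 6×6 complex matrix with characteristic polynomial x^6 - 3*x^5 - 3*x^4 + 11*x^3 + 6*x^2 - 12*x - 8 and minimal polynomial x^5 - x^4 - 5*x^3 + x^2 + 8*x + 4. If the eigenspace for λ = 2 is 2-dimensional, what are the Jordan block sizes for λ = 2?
Block sizes for λ = 2: [2, 1]

Step 1 — from the characteristic polynomial, algebraic multiplicity of λ = 2 is 3. From dim ker(T − (2)·I) = 2, there are exactly 2 Jordan blocks for λ = 2.
Step 2 — from the minimal polynomial, the factor (x − 2)^2 tells us the largest block for λ = 2 has size 2.
Step 3 — with total size 3, 2 blocks, and largest block 2, the block sizes (in nonincreasing order) are [2, 1].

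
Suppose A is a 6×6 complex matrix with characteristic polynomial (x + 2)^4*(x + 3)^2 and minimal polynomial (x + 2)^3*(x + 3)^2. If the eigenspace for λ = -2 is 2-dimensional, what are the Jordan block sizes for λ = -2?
Block sizes for λ = -2: [3, 1]

Step 1 — from the characteristic polynomial, algebraic multiplicity of λ = -2 is 4. From dim ker(A − (-2)·I) = 2, there are exactly 2 Jordan blocks for λ = -2.
Step 2 — from the minimal polynomial, the factor (x + 2)^3 tells us the largest block for λ = -2 has size 3.
Step 3 — with total size 4, 2 blocks, and largest block 3, the block sizes (in nonincreasing order) are [3, 1].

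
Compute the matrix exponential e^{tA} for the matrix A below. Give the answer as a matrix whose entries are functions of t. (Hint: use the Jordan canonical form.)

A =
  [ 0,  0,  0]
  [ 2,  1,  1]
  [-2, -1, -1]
e^{tA} =
  [1, 0, 0]
  [2*t, t + 1, t]
  [-2*t, -t, 1 - t]

Strategy: write A = P · J · P⁻¹ where J is a Jordan canonical form, so e^{tA} = P · e^{tJ} · P⁻¹, and e^{tJ} can be computed block-by-block.

A has Jordan form
J =
  [0, 1, 0]
  [0, 0, 0]
  [0, 0, 0]
(up to reordering of blocks).

Per-block formulas:
  For a 1×1 block at λ = 0: exp(t · [0]) = [e^(0t)].
  For a 2×2 Jordan block J_2(0): exp(t · J_2(0)) = e^(0t)·(I + t·N), where N is the 2×2 nilpotent shift.

After assembling e^{tJ} and conjugating by P, we get:

e^{tA} =
  [1, 0, 0]
  [2*t, t + 1, t]
  [-2*t, -t, 1 - t]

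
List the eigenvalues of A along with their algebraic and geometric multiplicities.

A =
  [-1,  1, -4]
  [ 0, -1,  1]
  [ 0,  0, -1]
λ = -1: alg = 3, geom = 1

Step 1 — factor the characteristic polynomial to read off the algebraic multiplicities:
  χ_A(x) = (x + 1)^3

Step 2 — compute geometric multiplicities via the rank-nullity identity g(λ) = n − rank(A − λI):
  rank(A − (-1)·I) = 2, so dim ker(A − (-1)·I) = n − 2 = 1

Summary:
  λ = -1: algebraic multiplicity = 3, geometric multiplicity = 1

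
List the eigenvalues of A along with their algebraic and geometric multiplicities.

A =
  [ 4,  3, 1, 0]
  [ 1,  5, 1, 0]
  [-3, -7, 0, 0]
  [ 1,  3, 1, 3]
λ = 3: alg = 4, geom = 2

Step 1 — factor the characteristic polynomial to read off the algebraic multiplicities:
  χ_A(x) = (x - 3)^4

Step 2 — compute geometric multiplicities via the rank-nullity identity g(λ) = n − rank(A − λI):
  rank(A − (3)·I) = 2, so dim ker(A − (3)·I) = n − 2 = 2

Summary:
  λ = 3: algebraic multiplicity = 4, geometric multiplicity = 2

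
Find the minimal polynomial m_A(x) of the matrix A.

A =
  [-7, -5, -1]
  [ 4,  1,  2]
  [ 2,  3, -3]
x^3 + 9*x^2 + 27*x + 27

The characteristic polynomial is χ_A(x) = (x + 3)^3, so the eigenvalues are known. The minimal polynomial is
  m_A(x) = Π_λ (x − λ)^{k_λ}
where k_λ is the size of the *largest* Jordan block for λ (equivalently, the smallest k with (A − λI)^k v = 0 for every generalised eigenvector v of λ).

  λ = -3: largest Jordan block has size 3, contributing (x + 3)^3

So m_A(x) = (x + 3)^3 = x^3 + 9*x^2 + 27*x + 27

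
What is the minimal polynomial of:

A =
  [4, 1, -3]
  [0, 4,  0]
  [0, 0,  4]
x^2 - 8*x + 16

The characteristic polynomial is χ_A(x) = (x - 4)^3, so the eigenvalues are known. The minimal polynomial is
  m_A(x) = Π_λ (x − λ)^{k_λ}
where k_λ is the size of the *largest* Jordan block for λ (equivalently, the smallest k with (A − λI)^k v = 0 for every generalised eigenvector v of λ).

  λ = 4: largest Jordan block has size 2, contributing (x − 4)^2

So m_A(x) = (x - 4)^2 = x^2 - 8*x + 16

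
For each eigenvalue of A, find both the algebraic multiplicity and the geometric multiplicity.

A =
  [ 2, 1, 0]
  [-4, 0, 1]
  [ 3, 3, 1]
λ = 1: alg = 3, geom = 1

Step 1 — factor the characteristic polynomial to read off the algebraic multiplicities:
  χ_A(x) = (x - 1)^3

Step 2 — compute geometric multiplicities via the rank-nullity identity g(λ) = n − rank(A − λI):
  rank(A − (1)·I) = 2, so dim ker(A − (1)·I) = n − 2 = 1

Summary:
  λ = 1: algebraic multiplicity = 3, geometric multiplicity = 1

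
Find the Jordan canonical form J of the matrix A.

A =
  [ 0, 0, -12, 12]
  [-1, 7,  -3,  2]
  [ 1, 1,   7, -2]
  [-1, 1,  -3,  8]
J_1(4) ⊕ J_2(6) ⊕ J_1(6)

The characteristic polynomial is
  det(x·I − A) = x^4 - 22*x^3 + 180*x^2 - 648*x + 864 = (x - 6)^3*(x - 4)

Eigenvalues and multiplicities (the geometric multiplicity of λ is n − rank(A − λI), which equals the number of Jordan blocks for λ):
  λ = 4: algebraic multiplicity = 1, geometric multiplicity = 1
  λ = 6: algebraic multiplicity = 3, geometric multiplicity = 2

Determining the block sizes for each eigenvalue:
  λ = 4: one block (gm = 1), so the single block has size am = 1 → block sizes [1]
  λ = 6: 2 blocks summing to 3 forces exactly one block of size 2 and the rest size 1 → block sizes [2, 1]

Assembling the blocks gives a Jordan form
J =
  [4, 0, 0, 0]
  [0, 6, 1, 0]
  [0, 0, 6, 0]
  [0, 0, 0, 6]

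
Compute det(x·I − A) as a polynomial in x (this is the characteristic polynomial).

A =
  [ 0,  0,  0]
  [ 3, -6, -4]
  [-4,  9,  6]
x^3

Expanding det(x·I − A) (e.g. by cofactor expansion or by noting that A is similar to its Jordan form J, which has the same characteristic polynomial as A) gives
  χ_A(x) = x^3
which factors as x^3. The eigenvalues (with algebraic multiplicities) are λ = 0 with multiplicity 3.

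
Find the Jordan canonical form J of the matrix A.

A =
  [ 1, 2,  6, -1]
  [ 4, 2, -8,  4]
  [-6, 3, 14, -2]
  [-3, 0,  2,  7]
J_2(6) ⊕ J_2(6)

The characteristic polynomial is
  det(x·I − A) = x^4 - 24*x^3 + 216*x^2 - 864*x + 1296 = (x - 6)^4

Eigenvalues and multiplicities (the geometric multiplicity of λ is n − rank(A − λI), which equals the number of Jordan blocks for λ):
  λ = 6: algebraic multiplicity = 4, geometric multiplicity = 2

Determining the block sizes for each eigenvalue:
  λ = 6: with am = 4 and gm = 2, the partition is not yet determined (e.g. several partitions of 4 into 2 parts exist). Let N = A − (6)·I. Computing rank(N^1) = 2, rank(N^2) = 0; the number of blocks of size ≥ j is rank(N^{j−1}) − rank(N^j), giving [2, 2]. So we have 2 block(s) of size 2 → block sizes [2, 2]

Assembling the blocks gives a Jordan form
J =
  [6, 1, 0, 0]
  [0, 6, 0, 0]
  [0, 0, 6, 1]
  [0, 0, 0, 6]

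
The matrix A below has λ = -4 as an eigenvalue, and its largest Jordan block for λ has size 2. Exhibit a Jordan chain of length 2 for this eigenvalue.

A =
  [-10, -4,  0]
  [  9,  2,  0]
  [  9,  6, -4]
A Jordan chain for λ = -4 of length 2:
v_1 = (-6, 9, 9)ᵀ
v_2 = (1, 0, 0)ᵀ

Let N = A − (-4)·I. We want v_2 with N^2 v_2 = 0 but N^1 v_2 ≠ 0; then v_{j-1} := N · v_j for j = 2, …, 2.

Pick v_2 = (1, 0, 0)ᵀ.
Then v_1 = N · v_2 = (-6, 9, 9)ᵀ.

Sanity check: (A − (-4)·I) v_1 = (0, 0, 0)ᵀ = 0. ✓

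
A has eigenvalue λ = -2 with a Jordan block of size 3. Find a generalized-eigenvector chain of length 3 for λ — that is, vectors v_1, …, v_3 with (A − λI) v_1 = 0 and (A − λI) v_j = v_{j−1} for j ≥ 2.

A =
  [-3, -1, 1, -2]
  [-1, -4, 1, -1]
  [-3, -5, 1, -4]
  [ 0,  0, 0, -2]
A Jordan chain for λ = -2 of length 3:
v_1 = (-1, 0, -1, 0)ᵀ
v_2 = (-1, -1, -3, 0)ᵀ
v_3 = (1, 0, 0, 0)ᵀ

Let N = A − (-2)·I. We want v_3 with N^3 v_3 = 0 but N^2 v_3 ≠ 0; then v_{j-1} := N · v_j for j = 3, …, 2.

Pick v_3 = (1, 0, 0, 0)ᵀ.
Then v_2 = N · v_3 = (-1, -1, -3, 0)ᵀ.
Then v_1 = N · v_2 = (-1, 0, -1, 0)ᵀ.

Sanity check: (A − (-2)·I) v_1 = (0, 0, 0, 0)ᵀ = 0. ✓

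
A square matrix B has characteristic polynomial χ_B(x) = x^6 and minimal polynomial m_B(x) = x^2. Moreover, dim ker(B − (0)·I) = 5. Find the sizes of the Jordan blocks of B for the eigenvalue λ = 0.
Block sizes for λ = 0: [2, 1, 1, 1, 1]

Step 1 — from the characteristic polynomial, algebraic multiplicity of λ = 0 is 6. From dim ker(B − (0)·I) = 5, there are exactly 5 Jordan blocks for λ = 0.
Step 2 — from the minimal polynomial, the factor (x − 0)^2 tells us the largest block for λ = 0 has size 2.
Step 3 — with total size 6, 5 blocks, and largest block 2, the block sizes (in nonincreasing order) are [2, 1, 1, 1, 1].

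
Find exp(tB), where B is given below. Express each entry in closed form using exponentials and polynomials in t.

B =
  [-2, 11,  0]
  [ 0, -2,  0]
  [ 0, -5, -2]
e^{tB} =
  [exp(-2*t), 11*t*exp(-2*t), 0]
  [0, exp(-2*t), 0]
  [0, -5*t*exp(-2*t), exp(-2*t)]

Strategy: write B = P · J · P⁻¹ where J is a Jordan canonical form, so e^{tB} = P · e^{tJ} · P⁻¹, and e^{tJ} can be computed block-by-block.

B has Jordan form
J =
  [-2,  1,  0]
  [ 0, -2,  0]
  [ 0,  0, -2]
(up to reordering of blocks).

Per-block formulas:
  For a 2×2 Jordan block J_2(-2): exp(t · J_2(-2)) = e^(-2t)·(I + t·N), where N is the 2×2 nilpotent shift.
  For a 1×1 block at λ = -2: exp(t · [-2]) = [e^(-2t)].

After assembling e^{tJ} and conjugating by P, we get:

e^{tB} =
  [exp(-2*t), 11*t*exp(-2*t), 0]
  [0, exp(-2*t), 0]
  [0, -5*t*exp(-2*t), exp(-2*t)]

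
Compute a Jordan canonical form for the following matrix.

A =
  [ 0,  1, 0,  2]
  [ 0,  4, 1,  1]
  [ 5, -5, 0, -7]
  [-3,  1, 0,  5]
J_3(2) ⊕ J_1(3)

The characteristic polynomial is
  det(x·I − A) = x^4 - 9*x^3 + 30*x^2 - 44*x + 24 = (x - 3)*(x - 2)^3

Eigenvalues and multiplicities (the geometric multiplicity of λ is n − rank(A − λI), which equals the number of Jordan blocks for λ):
  λ = 2: algebraic multiplicity = 3, geometric multiplicity = 1
  λ = 3: algebraic multiplicity = 1, geometric multiplicity = 1

Determining the block sizes for each eigenvalue:
  λ = 2: one block (gm = 1), so the single block has size am = 3 → block sizes [3]
  λ = 3: one block (gm = 1), so the single block has size am = 1 → block sizes [1]

Assembling the blocks gives a Jordan form
J =
  [2, 1, 0, 0]
  [0, 2, 1, 0]
  [0, 0, 2, 0]
  [0, 0, 0, 3]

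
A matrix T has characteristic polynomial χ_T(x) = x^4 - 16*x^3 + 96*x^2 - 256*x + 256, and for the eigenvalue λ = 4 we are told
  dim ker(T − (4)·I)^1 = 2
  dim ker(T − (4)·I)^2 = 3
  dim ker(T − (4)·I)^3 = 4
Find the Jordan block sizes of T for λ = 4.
Block sizes for λ = 4: [3, 1]

From the dimensions of kernels of powers, the number of Jordan blocks of size at least j is d_j − d_{j−1} where d_j = dim ker(N^j) (with d_0 = 0). Computing the differences gives [2, 1, 1].
The number of blocks of size exactly k is (#blocks of size ≥ k) − (#blocks of size ≥ k + 1), so the partition is: 1 block(s) of size 1, 1 block(s) of size 3.
In nonincreasing order the block sizes are [3, 1].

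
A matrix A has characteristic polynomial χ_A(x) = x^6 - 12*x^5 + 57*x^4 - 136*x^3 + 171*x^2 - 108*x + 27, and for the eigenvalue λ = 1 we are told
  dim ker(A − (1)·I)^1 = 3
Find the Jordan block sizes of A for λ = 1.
Block sizes for λ = 1: [1, 1, 1]

From the dimensions of kernels of powers, the number of Jordan blocks of size at least j is d_j − d_{j−1} where d_j = dim ker(N^j) (with d_0 = 0). Computing the differences gives [3].
The number of blocks of size exactly k is (#blocks of size ≥ k) − (#blocks of size ≥ k + 1), so the partition is: 3 block(s) of size 1.
In nonincreasing order the block sizes are [1, 1, 1].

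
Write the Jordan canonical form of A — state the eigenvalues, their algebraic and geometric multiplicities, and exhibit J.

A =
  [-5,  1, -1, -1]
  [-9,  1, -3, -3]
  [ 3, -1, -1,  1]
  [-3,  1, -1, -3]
J_2(-2) ⊕ J_1(-2) ⊕ J_1(-2)

The characteristic polynomial is
  det(x·I − A) = x^4 + 8*x^3 + 24*x^2 + 32*x + 16 = (x + 2)^4

Eigenvalues and multiplicities (the geometric multiplicity of λ is n − rank(A − λI), which equals the number of Jordan blocks for λ):
  λ = -2: algebraic multiplicity = 4, geometric multiplicity = 3

Determining the block sizes for each eigenvalue:
  λ = -2: 3 blocks summing to 4 forces exactly one block of size 2 and the rest size 1 → block sizes [2, 1, 1]

Assembling the blocks gives a Jordan form
J =
  [-2,  1,  0,  0]
  [ 0, -2,  0,  0]
  [ 0,  0, -2,  0]
  [ 0,  0,  0, -2]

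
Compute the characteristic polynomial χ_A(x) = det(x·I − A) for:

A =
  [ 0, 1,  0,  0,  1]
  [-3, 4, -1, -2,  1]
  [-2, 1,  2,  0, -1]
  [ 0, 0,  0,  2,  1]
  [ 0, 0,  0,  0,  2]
x^5 - 10*x^4 + 40*x^3 - 80*x^2 + 80*x - 32

Expanding det(x·I − A) (e.g. by cofactor expansion or by noting that A is similar to its Jordan form J, which has the same characteristic polynomial as A) gives
  χ_A(x) = x^5 - 10*x^4 + 40*x^3 - 80*x^2 + 80*x - 32
which factors as (x - 2)^5. The eigenvalues (with algebraic multiplicities) are λ = 2 with multiplicity 5.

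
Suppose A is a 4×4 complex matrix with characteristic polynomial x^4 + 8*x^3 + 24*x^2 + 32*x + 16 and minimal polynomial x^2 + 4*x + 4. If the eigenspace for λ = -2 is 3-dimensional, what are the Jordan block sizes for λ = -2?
Block sizes for λ = -2: [2, 1, 1]

Step 1 — from the characteristic polynomial, algebraic multiplicity of λ = -2 is 4. From dim ker(A − (-2)·I) = 3, there are exactly 3 Jordan blocks for λ = -2.
Step 2 — from the minimal polynomial, the factor (x + 2)^2 tells us the largest block for λ = -2 has size 2.
Step 3 — with total size 4, 3 blocks, and largest block 2, the block sizes (in nonincreasing order) are [2, 1, 1].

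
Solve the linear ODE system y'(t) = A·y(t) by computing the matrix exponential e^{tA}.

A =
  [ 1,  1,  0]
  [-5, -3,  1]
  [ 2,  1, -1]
e^{tA} =
  [-t^2*exp(-t)/2 + 2*t*exp(-t) + exp(-t), t*exp(-t), t^2*exp(-t)/2]
  [t^2*exp(-t) - 5*t*exp(-t), -2*t*exp(-t) + exp(-t), -t^2*exp(-t) + t*exp(-t)]
  [-t^2*exp(-t)/2 + 2*t*exp(-t), t*exp(-t), t^2*exp(-t)/2 + exp(-t)]

Strategy: write A = P · J · P⁻¹ where J is a Jordan canonical form, so e^{tA} = P · e^{tJ} · P⁻¹, and e^{tJ} can be computed block-by-block.

A has Jordan form
J =
  [-1,  1,  0]
  [ 0, -1,  1]
  [ 0,  0, -1]
(up to reordering of blocks).

Per-block formulas:
  For a 3×3 Jordan block J_3(-1): exp(t · J_3(-1)) = e^(-1t)·(I + t·N + (t^2/2)·N^2), where N is the 3×3 nilpotent shift.

After assembling e^{tJ} and conjugating by P, we get:

e^{tA} =
  [-t^2*exp(-t)/2 + 2*t*exp(-t) + exp(-t), t*exp(-t), t^2*exp(-t)/2]
  [t^2*exp(-t) - 5*t*exp(-t), -2*t*exp(-t) + exp(-t), -t^2*exp(-t) + t*exp(-t)]
  [-t^2*exp(-t)/2 + 2*t*exp(-t), t*exp(-t), t^2*exp(-t)/2 + exp(-t)]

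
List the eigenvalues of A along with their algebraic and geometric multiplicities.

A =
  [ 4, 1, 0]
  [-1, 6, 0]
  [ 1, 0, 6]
λ = 5: alg = 2, geom = 1; λ = 6: alg = 1, geom = 1

Step 1 — factor the characteristic polynomial to read off the algebraic multiplicities:
  χ_A(x) = (x - 6)*(x - 5)^2

Step 2 — compute geometric multiplicities via the rank-nullity identity g(λ) = n − rank(A − λI):
  rank(A − (5)·I) = 2, so dim ker(A − (5)·I) = n − 2 = 1
  rank(A − (6)·I) = 2, so dim ker(A − (6)·I) = n − 2 = 1

Summary:
  λ = 5: algebraic multiplicity = 2, geometric multiplicity = 1
  λ = 6: algebraic multiplicity = 1, geometric multiplicity = 1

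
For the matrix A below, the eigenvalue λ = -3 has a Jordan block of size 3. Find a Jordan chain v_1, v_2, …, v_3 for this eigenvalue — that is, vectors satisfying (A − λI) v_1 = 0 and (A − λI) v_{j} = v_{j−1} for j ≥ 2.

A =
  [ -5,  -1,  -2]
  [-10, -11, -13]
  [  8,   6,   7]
A Jordan chain for λ = -3 of length 3:
v_1 = (-2, -4, 4)ᵀ
v_2 = (-2, -10, 8)ᵀ
v_3 = (1, 0, 0)ᵀ

Let N = A − (-3)·I. We want v_3 with N^3 v_3 = 0 but N^2 v_3 ≠ 0; then v_{j-1} := N · v_j for j = 3, …, 2.

Pick v_3 = (1, 0, 0)ᵀ.
Then v_2 = N · v_3 = (-2, -10, 8)ᵀ.
Then v_1 = N · v_2 = (-2, -4, 4)ᵀ.

Sanity check: (A − (-3)·I) v_1 = (0, 0, 0)ᵀ = 0. ✓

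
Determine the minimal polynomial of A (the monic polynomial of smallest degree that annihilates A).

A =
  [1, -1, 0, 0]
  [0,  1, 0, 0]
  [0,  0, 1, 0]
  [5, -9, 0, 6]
x^3 - 8*x^2 + 13*x - 6

The characteristic polynomial is χ_A(x) = (x - 6)*(x - 1)^3, so the eigenvalues are known. The minimal polynomial is
  m_A(x) = Π_λ (x − λ)^{k_λ}
where k_λ is the size of the *largest* Jordan block for λ (equivalently, the smallest k with (A − λI)^k v = 0 for every generalised eigenvector v of λ).

  λ = 1: largest Jordan block has size 2, contributing (x − 1)^2
  λ = 6: largest Jordan block has size 1, contributing (x − 6)

So m_A(x) = (x - 6)*(x - 1)^2 = x^3 - 8*x^2 + 13*x - 6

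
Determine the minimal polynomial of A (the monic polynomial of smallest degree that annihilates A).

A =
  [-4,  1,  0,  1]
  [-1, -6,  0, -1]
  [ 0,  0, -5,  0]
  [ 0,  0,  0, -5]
x^2 + 10*x + 25

The characteristic polynomial is χ_A(x) = (x + 5)^4, so the eigenvalues are known. The minimal polynomial is
  m_A(x) = Π_λ (x − λ)^{k_λ}
where k_λ is the size of the *largest* Jordan block for λ (equivalently, the smallest k with (A − λI)^k v = 0 for every generalised eigenvector v of λ).

  λ = -5: largest Jordan block has size 2, contributing (x + 5)^2

So m_A(x) = (x + 5)^2 = x^2 + 10*x + 25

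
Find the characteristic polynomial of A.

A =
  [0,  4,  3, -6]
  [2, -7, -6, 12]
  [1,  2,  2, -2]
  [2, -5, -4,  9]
x^4 - 4*x^3 + 6*x^2 - 4*x + 1

Expanding det(x·I − A) (e.g. by cofactor expansion or by noting that A is similar to its Jordan form J, which has the same characteristic polynomial as A) gives
  χ_A(x) = x^4 - 4*x^3 + 6*x^2 - 4*x + 1
which factors as (x - 1)^4. The eigenvalues (with algebraic multiplicities) are λ = 1 with multiplicity 4.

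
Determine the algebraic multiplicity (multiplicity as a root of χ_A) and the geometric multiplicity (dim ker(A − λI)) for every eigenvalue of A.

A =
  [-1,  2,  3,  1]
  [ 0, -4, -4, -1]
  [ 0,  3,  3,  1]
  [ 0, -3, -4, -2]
λ = -1: alg = 4, geom = 2

Step 1 — factor the characteristic polynomial to read off the algebraic multiplicities:
  χ_A(x) = (x + 1)^4

Step 2 — compute geometric multiplicities via the rank-nullity identity g(λ) = n − rank(A − λI):
  rank(A − (-1)·I) = 2, so dim ker(A − (-1)·I) = n − 2 = 2

Summary:
  λ = -1: algebraic multiplicity = 4, geometric multiplicity = 2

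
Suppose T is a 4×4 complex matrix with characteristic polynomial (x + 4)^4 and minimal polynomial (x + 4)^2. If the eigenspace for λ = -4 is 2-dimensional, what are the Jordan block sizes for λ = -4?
Block sizes for λ = -4: [2, 2]

Step 1 — from the characteristic polynomial, algebraic multiplicity of λ = -4 is 4. From dim ker(T − (-4)·I) = 2, there are exactly 2 Jordan blocks for λ = -4.
Step 2 — from the minimal polynomial, the factor (x + 4)^2 tells us the largest block for λ = -4 has size 2.
Step 3 — with total size 4, 2 blocks, and largest block 2, the block sizes (in nonincreasing order) are [2, 2].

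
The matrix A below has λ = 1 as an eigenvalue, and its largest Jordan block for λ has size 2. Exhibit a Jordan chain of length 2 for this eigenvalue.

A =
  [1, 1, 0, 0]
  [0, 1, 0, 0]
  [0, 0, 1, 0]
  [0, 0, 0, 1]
A Jordan chain for λ = 1 of length 2:
v_1 = (1, 0, 0, 0)ᵀ
v_2 = (0, 1, 0, 0)ᵀ

Let N = A − (1)·I. We want v_2 with N^2 v_2 = 0 but N^1 v_2 ≠ 0; then v_{j-1} := N · v_j for j = 2, …, 2.

Pick v_2 = (0, 1, 0, 0)ᵀ.
Then v_1 = N · v_2 = (1, 0, 0, 0)ᵀ.

Sanity check: (A − (1)·I) v_1 = (0, 0, 0, 0)ᵀ = 0. ✓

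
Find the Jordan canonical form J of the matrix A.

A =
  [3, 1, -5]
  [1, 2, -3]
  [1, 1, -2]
J_3(1)

The characteristic polynomial is
  det(x·I − A) = x^3 - 3*x^2 + 3*x - 1 = (x - 1)^3

Eigenvalues and multiplicities (the geometric multiplicity of λ is n − rank(A − λI), which equals the number of Jordan blocks for λ):
  λ = 1: algebraic multiplicity = 3, geometric multiplicity = 1

Determining the block sizes for each eigenvalue:
  λ = 1: one block (gm = 1), so the single block has size am = 3 → block sizes [3]

Assembling the blocks gives a Jordan form
J =
  [1, 1, 0]
  [0, 1, 1]
  [0, 0, 1]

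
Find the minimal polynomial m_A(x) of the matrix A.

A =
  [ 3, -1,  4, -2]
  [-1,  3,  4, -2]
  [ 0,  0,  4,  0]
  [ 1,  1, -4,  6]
x^2 - 8*x + 16

The characteristic polynomial is χ_A(x) = (x - 4)^4, so the eigenvalues are known. The minimal polynomial is
  m_A(x) = Π_λ (x − λ)^{k_λ}
where k_λ is the size of the *largest* Jordan block for λ (equivalently, the smallest k with (A − λI)^k v = 0 for every generalised eigenvector v of λ).

  λ = 4: largest Jordan block has size 2, contributing (x − 4)^2

So m_A(x) = (x - 4)^2 = x^2 - 8*x + 16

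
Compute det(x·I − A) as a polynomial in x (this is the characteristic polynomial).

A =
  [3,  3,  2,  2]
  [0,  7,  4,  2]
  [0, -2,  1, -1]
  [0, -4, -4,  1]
x^4 - 12*x^3 + 54*x^2 - 108*x + 81

Expanding det(x·I − A) (e.g. by cofactor expansion or by noting that A is similar to its Jordan form J, which has the same characteristic polynomial as A) gives
  χ_A(x) = x^4 - 12*x^3 + 54*x^2 - 108*x + 81
which factors as (x - 3)^4. The eigenvalues (with algebraic multiplicities) are λ = 3 with multiplicity 4.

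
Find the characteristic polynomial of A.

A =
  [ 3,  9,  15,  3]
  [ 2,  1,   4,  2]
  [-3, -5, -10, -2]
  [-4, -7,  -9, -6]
x^4 + 12*x^3 + 54*x^2 + 108*x + 81

Expanding det(x·I − A) (e.g. by cofactor expansion or by noting that A is similar to its Jordan form J, which has the same characteristic polynomial as A) gives
  χ_A(x) = x^4 + 12*x^3 + 54*x^2 + 108*x + 81
which factors as (x + 3)^4. The eigenvalues (with algebraic multiplicities) are λ = -3 with multiplicity 4.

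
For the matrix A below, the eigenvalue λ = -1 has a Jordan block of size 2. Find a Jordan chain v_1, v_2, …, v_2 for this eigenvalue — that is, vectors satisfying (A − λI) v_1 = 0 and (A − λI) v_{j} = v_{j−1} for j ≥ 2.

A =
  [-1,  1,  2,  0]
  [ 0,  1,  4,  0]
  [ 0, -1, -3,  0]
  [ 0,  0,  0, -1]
A Jordan chain for λ = -1 of length 2:
v_1 = (1, 2, -1, 0)ᵀ
v_2 = (0, 1, 0, 0)ᵀ

Let N = A − (-1)·I. We want v_2 with N^2 v_2 = 0 but N^1 v_2 ≠ 0; then v_{j-1} := N · v_j for j = 2, …, 2.

Pick v_2 = (0, 1, 0, 0)ᵀ.
Then v_1 = N · v_2 = (1, 2, -1, 0)ᵀ.

Sanity check: (A − (-1)·I) v_1 = (0, 0, 0, 0)ᵀ = 0. ✓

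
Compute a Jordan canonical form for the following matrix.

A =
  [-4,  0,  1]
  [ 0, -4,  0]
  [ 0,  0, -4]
J_2(-4) ⊕ J_1(-4)

The characteristic polynomial is
  det(x·I − A) = x^3 + 12*x^2 + 48*x + 64 = (x + 4)^3

Eigenvalues and multiplicities (the geometric multiplicity of λ is n − rank(A − λI), which equals the number of Jordan blocks for λ):
  λ = -4: algebraic multiplicity = 3, geometric multiplicity = 2

Determining the block sizes for each eigenvalue:
  λ = -4: 2 blocks summing to 3 forces exactly one block of size 2 and the rest size 1 → block sizes [2, 1]

Assembling the blocks gives a Jordan form
J =
  [-4,  1,  0]
  [ 0, -4,  0]
  [ 0,  0, -4]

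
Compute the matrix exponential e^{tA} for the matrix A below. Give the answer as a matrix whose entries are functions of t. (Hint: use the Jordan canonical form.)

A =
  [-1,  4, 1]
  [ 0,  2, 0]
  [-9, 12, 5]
e^{tA} =
  [-3*t*exp(2*t) + exp(2*t), 4*t*exp(2*t), t*exp(2*t)]
  [0, exp(2*t), 0]
  [-9*t*exp(2*t), 12*t*exp(2*t), 3*t*exp(2*t) + exp(2*t)]

Strategy: write A = P · J · P⁻¹ where J is a Jordan canonical form, so e^{tA} = P · e^{tJ} · P⁻¹, and e^{tJ} can be computed block-by-block.

A has Jordan form
J =
  [2, 1, 0]
  [0, 2, 0]
  [0, 0, 2]
(up to reordering of blocks).

Per-block formulas:
  For a 1×1 block at λ = 2: exp(t · [2]) = [e^(2t)].
  For a 2×2 Jordan block J_2(2): exp(t · J_2(2)) = e^(2t)·(I + t·N), where N is the 2×2 nilpotent shift.

After assembling e^{tJ} and conjugating by P, we get:

e^{tA} =
  [-3*t*exp(2*t) + exp(2*t), 4*t*exp(2*t), t*exp(2*t)]
  [0, exp(2*t), 0]
  [-9*t*exp(2*t), 12*t*exp(2*t), 3*t*exp(2*t) + exp(2*t)]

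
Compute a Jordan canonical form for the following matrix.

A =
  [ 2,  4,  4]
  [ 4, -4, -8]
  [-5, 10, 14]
J_2(4) ⊕ J_1(4)

The characteristic polynomial is
  det(x·I − A) = x^3 - 12*x^2 + 48*x - 64 = (x - 4)^3

Eigenvalues and multiplicities (the geometric multiplicity of λ is n − rank(A − λI), which equals the number of Jordan blocks for λ):
  λ = 4: algebraic multiplicity = 3, geometric multiplicity = 2

Determining the block sizes for each eigenvalue:
  λ = 4: 2 blocks summing to 3 forces exactly one block of size 2 and the rest size 1 → block sizes [2, 1]

Assembling the blocks gives a Jordan form
J =
  [4, 1, 0]
  [0, 4, 0]
  [0, 0, 4]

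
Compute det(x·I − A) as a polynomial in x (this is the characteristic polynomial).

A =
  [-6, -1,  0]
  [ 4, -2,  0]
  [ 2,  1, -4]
x^3 + 12*x^2 + 48*x + 64

Expanding det(x·I − A) (e.g. by cofactor expansion or by noting that A is similar to its Jordan form J, which has the same characteristic polynomial as A) gives
  χ_A(x) = x^3 + 12*x^2 + 48*x + 64
which factors as (x + 4)^3. The eigenvalues (with algebraic multiplicities) are λ = -4 with multiplicity 3.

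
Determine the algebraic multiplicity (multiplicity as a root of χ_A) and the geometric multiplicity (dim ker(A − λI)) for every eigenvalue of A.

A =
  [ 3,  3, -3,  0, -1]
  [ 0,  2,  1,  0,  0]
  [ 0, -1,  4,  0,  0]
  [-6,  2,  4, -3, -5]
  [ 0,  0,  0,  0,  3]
λ = -3: alg = 1, geom = 1; λ = 3: alg = 4, geom = 2

Step 1 — factor the characteristic polynomial to read off the algebraic multiplicities:
  χ_A(x) = (x - 3)^4*(x + 3)

Step 2 — compute geometric multiplicities via the rank-nullity identity g(λ) = n − rank(A − λI):
  rank(A − (-3)·I) = 4, so dim ker(A − (-3)·I) = n − 4 = 1
  rank(A − (3)·I) = 3, so dim ker(A − (3)·I) = n − 3 = 2

Summary:
  λ = -3: algebraic multiplicity = 1, geometric multiplicity = 1
  λ = 3: algebraic multiplicity = 4, geometric multiplicity = 2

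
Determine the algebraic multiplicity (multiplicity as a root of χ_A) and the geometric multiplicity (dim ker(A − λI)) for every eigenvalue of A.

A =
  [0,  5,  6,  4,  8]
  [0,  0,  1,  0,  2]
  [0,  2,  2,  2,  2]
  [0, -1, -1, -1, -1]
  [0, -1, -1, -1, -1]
λ = 0: alg = 5, geom = 2

Step 1 — factor the characteristic polynomial to read off the algebraic multiplicities:
  χ_A(x) = x^5

Step 2 — compute geometric multiplicities via the rank-nullity identity g(λ) = n − rank(A − λI):
  rank(A − (0)·I) = 3, so dim ker(A − (0)·I) = n − 3 = 2

Summary:
  λ = 0: algebraic multiplicity = 5, geometric multiplicity = 2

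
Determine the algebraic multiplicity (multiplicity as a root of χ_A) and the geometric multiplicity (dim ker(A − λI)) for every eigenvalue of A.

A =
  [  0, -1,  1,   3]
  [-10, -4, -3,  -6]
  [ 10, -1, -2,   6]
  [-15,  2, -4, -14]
λ = -5: alg = 4, geom = 2

Step 1 — factor the characteristic polynomial to read off the algebraic multiplicities:
  χ_A(x) = (x + 5)^4

Step 2 — compute geometric multiplicities via the rank-nullity identity g(λ) = n − rank(A − λI):
  rank(A − (-5)·I) = 2, so dim ker(A − (-5)·I) = n − 2 = 2

Summary:
  λ = -5: algebraic multiplicity = 4, geometric multiplicity = 2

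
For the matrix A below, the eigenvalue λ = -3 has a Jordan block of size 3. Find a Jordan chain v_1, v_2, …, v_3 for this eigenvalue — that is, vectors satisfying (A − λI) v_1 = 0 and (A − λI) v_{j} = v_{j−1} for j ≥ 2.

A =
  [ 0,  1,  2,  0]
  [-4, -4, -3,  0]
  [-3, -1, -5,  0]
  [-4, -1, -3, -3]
A Jordan chain for λ = -3 of length 3:
v_1 = (-1, 1, 1, 1)ᵀ
v_2 = (3, -4, -3, -4)ᵀ
v_3 = (1, 0, 0, 0)ᵀ

Let N = A − (-3)·I. We want v_3 with N^3 v_3 = 0 but N^2 v_3 ≠ 0; then v_{j-1} := N · v_j for j = 3, …, 2.

Pick v_3 = (1, 0, 0, 0)ᵀ.
Then v_2 = N · v_3 = (3, -4, -3, -4)ᵀ.
Then v_1 = N · v_2 = (-1, 1, 1, 1)ᵀ.

Sanity check: (A − (-3)·I) v_1 = (0, 0, 0, 0)ᵀ = 0. ✓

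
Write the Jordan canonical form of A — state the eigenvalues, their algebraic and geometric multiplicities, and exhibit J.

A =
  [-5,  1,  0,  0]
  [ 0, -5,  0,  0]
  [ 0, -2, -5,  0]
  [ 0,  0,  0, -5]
J_2(-5) ⊕ J_1(-5) ⊕ J_1(-5)

The characteristic polynomial is
  det(x·I − A) = x^4 + 20*x^3 + 150*x^2 + 500*x + 625 = (x + 5)^4

Eigenvalues and multiplicities (the geometric multiplicity of λ is n − rank(A − λI), which equals the number of Jordan blocks for λ):
  λ = -5: algebraic multiplicity = 4, geometric multiplicity = 3

Determining the block sizes for each eigenvalue:
  λ = -5: 3 blocks summing to 4 forces exactly one block of size 2 and the rest size 1 → block sizes [2, 1, 1]

Assembling the blocks gives a Jordan form
J =
  [-5,  1,  0,  0]
  [ 0, -5,  0,  0]
  [ 0,  0, -5,  0]
  [ 0,  0,  0, -5]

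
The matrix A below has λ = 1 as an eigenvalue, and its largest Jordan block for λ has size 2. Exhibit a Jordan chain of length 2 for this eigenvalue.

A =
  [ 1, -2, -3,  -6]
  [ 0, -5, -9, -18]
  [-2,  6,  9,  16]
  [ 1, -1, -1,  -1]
A Jordan chain for λ = 1 of length 2:
v_1 = (0, 0, -2, 1)ᵀ
v_2 = (1, 0, 0, 0)ᵀ

Let N = A − (1)·I. We want v_2 with N^2 v_2 = 0 but N^1 v_2 ≠ 0; then v_{j-1} := N · v_j for j = 2, …, 2.

Pick v_2 = (1, 0, 0, 0)ᵀ.
Then v_1 = N · v_2 = (0, 0, -2, 1)ᵀ.

Sanity check: (A − (1)·I) v_1 = (0, 0, 0, 0)ᵀ = 0. ✓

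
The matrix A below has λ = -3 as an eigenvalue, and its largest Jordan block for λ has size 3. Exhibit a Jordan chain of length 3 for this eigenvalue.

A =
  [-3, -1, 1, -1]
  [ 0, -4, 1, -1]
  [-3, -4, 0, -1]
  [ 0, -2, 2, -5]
A Jordan chain for λ = -3 of length 3:
v_1 = (-3, -3, -9, -6)ᵀ
v_2 = (0, 0, -3, 0)ᵀ
v_3 = (1, 0, 0, 0)ᵀ

Let N = A − (-3)·I. We want v_3 with N^3 v_3 = 0 but N^2 v_3 ≠ 0; then v_{j-1} := N · v_j for j = 3, …, 2.

Pick v_3 = (1, 0, 0, 0)ᵀ.
Then v_2 = N · v_3 = (0, 0, -3, 0)ᵀ.
Then v_1 = N · v_2 = (-3, -3, -9, -6)ᵀ.

Sanity check: (A − (-3)·I) v_1 = (0, 0, 0, 0)ᵀ = 0. ✓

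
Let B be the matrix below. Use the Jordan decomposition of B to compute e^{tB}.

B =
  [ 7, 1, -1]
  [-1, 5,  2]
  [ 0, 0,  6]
e^{tB} =
  [t*exp(6*t) + exp(6*t), t*exp(6*t), t^2*exp(6*t)/2 - t*exp(6*t)]
  [-t*exp(6*t), -t*exp(6*t) + exp(6*t), -t^2*exp(6*t)/2 + 2*t*exp(6*t)]
  [0, 0, exp(6*t)]

Strategy: write B = P · J · P⁻¹ where J is a Jordan canonical form, so e^{tB} = P · e^{tJ} · P⁻¹, and e^{tJ} can be computed block-by-block.

B has Jordan form
J =
  [6, 1, 0]
  [0, 6, 1]
  [0, 0, 6]
(up to reordering of blocks).

Per-block formulas:
  For a 3×3 Jordan block J_3(6): exp(t · J_3(6)) = e^(6t)·(I + t·N + (t^2/2)·N^2), where N is the 3×3 nilpotent shift.

After assembling e^{tJ} and conjugating by P, we get:

e^{tB} =
  [t*exp(6*t) + exp(6*t), t*exp(6*t), t^2*exp(6*t)/2 - t*exp(6*t)]
  [-t*exp(6*t), -t*exp(6*t) + exp(6*t), -t^2*exp(6*t)/2 + 2*t*exp(6*t)]
  [0, 0, exp(6*t)]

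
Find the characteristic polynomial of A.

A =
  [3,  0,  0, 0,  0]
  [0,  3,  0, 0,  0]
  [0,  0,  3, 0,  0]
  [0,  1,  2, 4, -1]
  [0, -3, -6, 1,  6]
x^5 - 19*x^4 + 142*x^3 - 522*x^2 + 945*x - 675

Expanding det(x·I − A) (e.g. by cofactor expansion or by noting that A is similar to its Jordan form J, which has the same characteristic polynomial as A) gives
  χ_A(x) = x^5 - 19*x^4 + 142*x^3 - 522*x^2 + 945*x - 675
which factors as (x - 5)^2*(x - 3)^3. The eigenvalues (with algebraic multiplicities) are λ = 3 with multiplicity 3, λ = 5 with multiplicity 2.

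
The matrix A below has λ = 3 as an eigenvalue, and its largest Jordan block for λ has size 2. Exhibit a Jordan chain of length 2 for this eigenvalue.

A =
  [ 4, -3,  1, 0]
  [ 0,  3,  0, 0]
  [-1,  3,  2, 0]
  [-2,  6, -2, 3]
A Jordan chain for λ = 3 of length 2:
v_1 = (1, 0, -1, -2)ᵀ
v_2 = (1, 0, 0, 0)ᵀ

Let N = A − (3)·I. We want v_2 with N^2 v_2 = 0 but N^1 v_2 ≠ 0; then v_{j-1} := N · v_j for j = 2, …, 2.

Pick v_2 = (1, 0, 0, 0)ᵀ.
Then v_1 = N · v_2 = (1, 0, -1, -2)ᵀ.

Sanity check: (A − (3)·I) v_1 = (0, 0, 0, 0)ᵀ = 0. ✓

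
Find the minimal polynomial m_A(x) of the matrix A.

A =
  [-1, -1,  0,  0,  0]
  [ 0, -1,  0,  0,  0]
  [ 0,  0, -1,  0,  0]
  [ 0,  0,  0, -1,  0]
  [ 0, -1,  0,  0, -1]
x^2 + 2*x + 1

The characteristic polynomial is χ_A(x) = (x + 1)^5, so the eigenvalues are known. The minimal polynomial is
  m_A(x) = Π_λ (x − λ)^{k_λ}
where k_λ is the size of the *largest* Jordan block for λ (equivalently, the smallest k with (A − λI)^k v = 0 for every generalised eigenvector v of λ).

  λ = -1: largest Jordan block has size 2, contributing (x + 1)^2

So m_A(x) = (x + 1)^2 = x^2 + 2*x + 1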